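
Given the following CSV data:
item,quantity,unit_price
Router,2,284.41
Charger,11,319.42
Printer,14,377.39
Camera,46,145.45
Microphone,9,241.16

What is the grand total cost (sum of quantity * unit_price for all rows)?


Computing row totals:
  Router: 2 * 284.41 = 568.82
  Charger: 11 * 319.42 = 3513.62
  Printer: 14 * 377.39 = 5283.46
  Camera: 46 * 145.45 = 6690.7
  Microphone: 9 * 241.16 = 2170.44
Grand total = 568.82 + 3513.62 + 5283.46 + 6690.7 + 2170.44 = 18227.04

ANSWER: 18227.04


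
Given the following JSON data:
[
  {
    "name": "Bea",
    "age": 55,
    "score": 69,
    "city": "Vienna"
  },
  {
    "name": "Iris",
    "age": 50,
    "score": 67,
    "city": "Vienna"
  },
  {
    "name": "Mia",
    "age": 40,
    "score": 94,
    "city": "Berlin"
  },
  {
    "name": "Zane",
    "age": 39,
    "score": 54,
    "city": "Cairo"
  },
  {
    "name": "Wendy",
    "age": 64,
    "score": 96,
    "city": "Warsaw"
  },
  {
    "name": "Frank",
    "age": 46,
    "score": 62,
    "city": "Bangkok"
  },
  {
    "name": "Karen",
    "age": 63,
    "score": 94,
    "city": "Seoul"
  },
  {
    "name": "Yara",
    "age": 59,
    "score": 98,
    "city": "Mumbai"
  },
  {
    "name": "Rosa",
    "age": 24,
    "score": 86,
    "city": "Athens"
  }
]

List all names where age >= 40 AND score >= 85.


Checking both conditions:
  Bea (age=55, score=69) -> no
  Iris (age=50, score=67) -> no
  Mia (age=40, score=94) -> YES
  Zane (age=39, score=54) -> no
  Wendy (age=64, score=96) -> YES
  Frank (age=46, score=62) -> no
  Karen (age=63, score=94) -> YES
  Yara (age=59, score=98) -> YES
  Rosa (age=24, score=86) -> no


ANSWER: Mia, Wendy, Karen, Yara


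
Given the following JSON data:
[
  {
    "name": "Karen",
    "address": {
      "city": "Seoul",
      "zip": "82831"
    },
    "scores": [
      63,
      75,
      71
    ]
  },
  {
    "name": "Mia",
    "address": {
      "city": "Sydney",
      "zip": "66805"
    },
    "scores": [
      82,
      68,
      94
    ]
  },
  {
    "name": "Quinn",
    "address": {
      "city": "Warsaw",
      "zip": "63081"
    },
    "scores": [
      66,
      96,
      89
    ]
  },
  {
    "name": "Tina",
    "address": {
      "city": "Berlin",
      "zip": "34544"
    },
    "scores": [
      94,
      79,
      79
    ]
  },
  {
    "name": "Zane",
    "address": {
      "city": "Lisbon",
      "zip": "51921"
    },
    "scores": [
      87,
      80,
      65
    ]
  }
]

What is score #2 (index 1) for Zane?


Path: records[4].scores[1]
Value: 80

ANSWER: 80


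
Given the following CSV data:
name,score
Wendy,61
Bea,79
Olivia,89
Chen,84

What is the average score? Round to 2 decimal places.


Scores: 61, 79, 89, 84
Sum = 313
Count = 4
Average = 313 / 4 = 78.25

ANSWER: 78.25


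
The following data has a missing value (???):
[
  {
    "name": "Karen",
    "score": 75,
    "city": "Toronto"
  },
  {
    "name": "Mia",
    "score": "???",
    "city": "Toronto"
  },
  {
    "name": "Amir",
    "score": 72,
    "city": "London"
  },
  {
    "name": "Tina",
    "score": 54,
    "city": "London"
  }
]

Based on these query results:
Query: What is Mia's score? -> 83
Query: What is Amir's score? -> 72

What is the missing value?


The missing value is Mia's score
From query: Mia's score = 83

ANSWER: 83


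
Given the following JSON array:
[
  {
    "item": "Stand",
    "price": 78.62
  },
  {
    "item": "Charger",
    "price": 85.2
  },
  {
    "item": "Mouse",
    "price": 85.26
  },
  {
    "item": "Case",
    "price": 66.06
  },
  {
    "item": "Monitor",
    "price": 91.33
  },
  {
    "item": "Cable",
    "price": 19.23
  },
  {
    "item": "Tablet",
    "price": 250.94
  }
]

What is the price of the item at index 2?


Array index 2 -> Mouse
price = 85.26

ANSWER: 85.26


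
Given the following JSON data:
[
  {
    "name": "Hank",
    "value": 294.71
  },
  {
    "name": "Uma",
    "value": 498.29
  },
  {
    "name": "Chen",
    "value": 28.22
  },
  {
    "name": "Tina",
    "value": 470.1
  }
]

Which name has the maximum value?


Comparing values:
  Hank: 294.71
  Uma: 498.29
  Chen: 28.22
  Tina: 470.1
Maximum: Uma (498.29)

ANSWER: Uma


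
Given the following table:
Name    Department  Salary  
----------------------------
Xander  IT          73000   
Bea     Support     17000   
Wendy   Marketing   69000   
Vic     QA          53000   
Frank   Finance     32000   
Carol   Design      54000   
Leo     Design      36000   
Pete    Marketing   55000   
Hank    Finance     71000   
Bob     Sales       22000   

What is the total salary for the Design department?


Design department members:
  Carol: 54000
  Leo: 36000
Total = 54000 + 36000 = 90000

ANSWER: 90000


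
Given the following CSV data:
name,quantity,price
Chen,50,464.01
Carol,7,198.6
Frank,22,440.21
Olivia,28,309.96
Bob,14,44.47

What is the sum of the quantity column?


Values in 'quantity' column:
  Row 1: 50
  Row 2: 7
  Row 3: 22
  Row 4: 28
  Row 5: 14
Sum = 50 + 7 + 22 + 28 + 14 = 121

ANSWER: 121


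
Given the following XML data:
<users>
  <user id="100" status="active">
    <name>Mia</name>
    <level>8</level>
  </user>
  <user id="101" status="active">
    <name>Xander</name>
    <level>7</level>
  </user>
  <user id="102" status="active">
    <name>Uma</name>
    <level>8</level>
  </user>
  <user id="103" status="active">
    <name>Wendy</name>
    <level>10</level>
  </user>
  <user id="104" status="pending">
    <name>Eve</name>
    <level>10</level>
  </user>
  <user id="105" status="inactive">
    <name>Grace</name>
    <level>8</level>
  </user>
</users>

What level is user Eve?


Finding user: Eve
<level>10</level>

ANSWER: 10


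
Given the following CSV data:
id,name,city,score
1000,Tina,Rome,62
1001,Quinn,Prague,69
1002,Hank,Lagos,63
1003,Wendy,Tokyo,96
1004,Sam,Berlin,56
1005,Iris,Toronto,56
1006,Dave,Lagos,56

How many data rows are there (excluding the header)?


Counting rows (excluding header):
Header: id,name,city,score
Data rows: 7

ANSWER: 7


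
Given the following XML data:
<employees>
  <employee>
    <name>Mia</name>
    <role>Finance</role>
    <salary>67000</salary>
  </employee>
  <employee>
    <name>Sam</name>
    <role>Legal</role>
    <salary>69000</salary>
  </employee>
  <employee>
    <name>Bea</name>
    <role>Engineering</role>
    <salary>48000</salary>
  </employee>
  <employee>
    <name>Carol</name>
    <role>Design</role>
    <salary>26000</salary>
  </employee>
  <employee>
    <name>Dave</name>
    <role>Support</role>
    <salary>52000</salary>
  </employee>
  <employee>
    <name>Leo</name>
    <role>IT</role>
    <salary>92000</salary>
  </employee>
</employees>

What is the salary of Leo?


Searching for <employee> with <name>Leo</name>
Found at position 6
<salary>92000</salary>

ANSWER: 92000


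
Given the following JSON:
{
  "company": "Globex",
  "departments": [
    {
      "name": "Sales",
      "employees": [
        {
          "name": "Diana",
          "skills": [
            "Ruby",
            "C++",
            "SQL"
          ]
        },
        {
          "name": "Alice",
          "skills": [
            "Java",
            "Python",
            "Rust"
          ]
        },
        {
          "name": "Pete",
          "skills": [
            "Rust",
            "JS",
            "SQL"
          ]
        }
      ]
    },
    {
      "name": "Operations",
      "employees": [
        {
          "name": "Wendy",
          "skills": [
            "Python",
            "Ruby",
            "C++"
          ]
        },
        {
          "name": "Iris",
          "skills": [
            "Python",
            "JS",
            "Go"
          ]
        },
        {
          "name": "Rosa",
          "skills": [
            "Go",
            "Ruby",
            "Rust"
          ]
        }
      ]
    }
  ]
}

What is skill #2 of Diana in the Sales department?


Path: departments[0].employees[0].skills[1]
Value: C++

ANSWER: C++


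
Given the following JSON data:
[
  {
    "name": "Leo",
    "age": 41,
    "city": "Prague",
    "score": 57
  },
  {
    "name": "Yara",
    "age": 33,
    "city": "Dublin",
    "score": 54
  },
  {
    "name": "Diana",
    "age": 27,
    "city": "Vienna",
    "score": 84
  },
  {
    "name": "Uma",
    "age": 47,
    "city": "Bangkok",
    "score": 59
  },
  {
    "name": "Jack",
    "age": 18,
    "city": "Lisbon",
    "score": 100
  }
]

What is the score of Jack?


Looking up record where name = Jack
Record index: 4
Field 'score' = 100

ANSWER: 100


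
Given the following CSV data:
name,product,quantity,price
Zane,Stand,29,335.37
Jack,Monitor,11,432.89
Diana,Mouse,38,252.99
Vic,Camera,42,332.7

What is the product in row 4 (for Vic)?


Row 4: Vic
Column 'product' = Camera

ANSWER: Camera


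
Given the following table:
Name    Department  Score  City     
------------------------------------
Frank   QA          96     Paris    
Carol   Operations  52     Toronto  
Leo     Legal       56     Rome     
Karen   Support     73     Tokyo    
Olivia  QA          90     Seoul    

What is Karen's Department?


Row 4: Karen
Department = Support

ANSWER: Support


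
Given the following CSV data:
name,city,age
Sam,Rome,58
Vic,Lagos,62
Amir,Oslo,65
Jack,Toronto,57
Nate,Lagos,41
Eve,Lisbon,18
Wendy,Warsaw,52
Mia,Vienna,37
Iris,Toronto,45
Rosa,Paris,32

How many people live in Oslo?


Scanning city column for 'Oslo':
  Row 3: Amir -> MATCH
Total matches: 1

ANSWER: 1


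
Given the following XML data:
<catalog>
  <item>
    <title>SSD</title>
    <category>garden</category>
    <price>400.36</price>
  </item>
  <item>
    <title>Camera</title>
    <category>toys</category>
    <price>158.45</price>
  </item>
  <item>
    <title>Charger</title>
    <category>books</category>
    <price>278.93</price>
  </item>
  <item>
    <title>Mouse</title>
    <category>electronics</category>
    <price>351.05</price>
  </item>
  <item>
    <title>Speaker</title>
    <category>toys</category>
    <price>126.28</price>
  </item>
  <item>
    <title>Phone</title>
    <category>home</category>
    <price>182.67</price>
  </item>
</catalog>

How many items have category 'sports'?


Scanning <item> elements for <category>sports</category>:
Count: 0

ANSWER: 0


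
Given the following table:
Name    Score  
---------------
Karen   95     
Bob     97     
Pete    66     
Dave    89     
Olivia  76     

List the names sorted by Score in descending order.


Sorting by Score (descending):
  Bob: 97
  Karen: 95
  Dave: 89
  Olivia: 76
  Pete: 66


ANSWER: Bob, Karen, Dave, Olivia, Pete


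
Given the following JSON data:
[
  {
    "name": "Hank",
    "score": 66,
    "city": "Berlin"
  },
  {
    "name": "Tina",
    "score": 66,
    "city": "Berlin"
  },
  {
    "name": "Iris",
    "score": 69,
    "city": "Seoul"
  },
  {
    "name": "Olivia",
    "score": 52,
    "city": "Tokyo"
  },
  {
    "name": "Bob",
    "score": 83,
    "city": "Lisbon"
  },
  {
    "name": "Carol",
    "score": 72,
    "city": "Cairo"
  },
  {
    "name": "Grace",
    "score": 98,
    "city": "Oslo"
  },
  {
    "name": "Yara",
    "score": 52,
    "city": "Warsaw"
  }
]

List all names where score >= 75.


Filtering records where score >= 75:
  Hank (score=66) -> no
  Tina (score=66) -> no
  Iris (score=69) -> no
  Olivia (score=52) -> no
  Bob (score=83) -> YES
  Carol (score=72) -> no
  Grace (score=98) -> YES
  Yara (score=52) -> no


ANSWER: Bob, Grace


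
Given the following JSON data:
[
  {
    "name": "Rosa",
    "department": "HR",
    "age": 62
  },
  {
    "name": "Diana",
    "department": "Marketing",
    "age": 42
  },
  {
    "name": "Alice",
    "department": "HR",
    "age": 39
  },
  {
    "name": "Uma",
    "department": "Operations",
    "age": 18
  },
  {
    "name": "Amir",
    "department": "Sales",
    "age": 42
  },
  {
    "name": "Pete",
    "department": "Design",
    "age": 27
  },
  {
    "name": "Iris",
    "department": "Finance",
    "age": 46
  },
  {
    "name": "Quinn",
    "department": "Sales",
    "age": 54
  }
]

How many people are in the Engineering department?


Scanning records for department = Engineering
  No matches found
Count: 0

ANSWER: 0


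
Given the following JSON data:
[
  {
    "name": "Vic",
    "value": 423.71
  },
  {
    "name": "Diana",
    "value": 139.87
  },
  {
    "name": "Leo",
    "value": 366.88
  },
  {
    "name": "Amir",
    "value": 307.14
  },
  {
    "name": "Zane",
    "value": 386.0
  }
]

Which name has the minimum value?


Comparing values:
  Vic: 423.71
  Diana: 139.87
  Leo: 366.88
  Amir: 307.14
  Zane: 386.0
Minimum: Diana (139.87)

ANSWER: Diana


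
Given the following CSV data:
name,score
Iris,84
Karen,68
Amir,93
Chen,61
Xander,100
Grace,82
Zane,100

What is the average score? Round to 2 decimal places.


Scores: 84, 68, 93, 61, 100, 82, 100
Sum = 588
Count = 7
Average = 588 / 7 = 84.00

ANSWER: 84.00


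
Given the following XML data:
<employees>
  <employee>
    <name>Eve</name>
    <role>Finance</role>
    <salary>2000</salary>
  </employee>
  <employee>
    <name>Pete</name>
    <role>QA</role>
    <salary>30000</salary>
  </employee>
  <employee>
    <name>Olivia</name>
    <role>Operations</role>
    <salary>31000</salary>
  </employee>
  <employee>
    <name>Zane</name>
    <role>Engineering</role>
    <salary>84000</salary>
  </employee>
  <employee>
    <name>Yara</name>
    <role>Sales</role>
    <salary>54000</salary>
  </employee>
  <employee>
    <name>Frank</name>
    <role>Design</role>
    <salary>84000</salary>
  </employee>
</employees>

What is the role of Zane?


Searching for <employee> with <name>Zane</name>
Found at position 4
<role>Engineering</role>

ANSWER: Engineering


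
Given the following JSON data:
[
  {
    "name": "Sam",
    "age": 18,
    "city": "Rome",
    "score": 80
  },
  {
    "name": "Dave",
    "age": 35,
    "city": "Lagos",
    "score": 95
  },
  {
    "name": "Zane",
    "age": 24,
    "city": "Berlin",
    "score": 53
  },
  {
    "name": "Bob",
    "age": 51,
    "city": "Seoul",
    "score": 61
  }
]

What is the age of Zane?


Looking up record where name = Zane
Record index: 2
Field 'age' = 24

ANSWER: 24


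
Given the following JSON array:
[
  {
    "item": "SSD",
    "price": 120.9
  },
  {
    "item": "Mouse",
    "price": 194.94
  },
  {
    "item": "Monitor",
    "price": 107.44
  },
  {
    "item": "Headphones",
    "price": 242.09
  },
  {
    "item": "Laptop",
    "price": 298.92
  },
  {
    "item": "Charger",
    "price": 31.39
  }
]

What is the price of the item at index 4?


Array index 4 -> Laptop
price = 298.92

ANSWER: 298.92


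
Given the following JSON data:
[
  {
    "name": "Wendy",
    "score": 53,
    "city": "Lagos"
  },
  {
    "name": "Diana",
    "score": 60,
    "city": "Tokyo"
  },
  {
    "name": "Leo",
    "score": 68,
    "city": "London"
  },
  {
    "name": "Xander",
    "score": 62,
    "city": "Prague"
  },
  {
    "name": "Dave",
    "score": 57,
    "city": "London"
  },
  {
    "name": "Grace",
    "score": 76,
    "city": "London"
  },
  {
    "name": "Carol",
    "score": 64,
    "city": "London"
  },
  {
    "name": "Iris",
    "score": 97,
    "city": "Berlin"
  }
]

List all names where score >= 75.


Filtering records where score >= 75:
  Wendy (score=53) -> no
  Diana (score=60) -> no
  Leo (score=68) -> no
  Xander (score=62) -> no
  Dave (score=57) -> no
  Grace (score=76) -> YES
  Carol (score=64) -> no
  Iris (score=97) -> YES


ANSWER: Grace, Iris


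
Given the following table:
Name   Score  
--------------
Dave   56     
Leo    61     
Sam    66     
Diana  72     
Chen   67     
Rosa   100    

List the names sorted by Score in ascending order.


Sorting by Score (ascending):
  Dave: 56
  Leo: 61
  Sam: 66
  Chen: 67
  Diana: 72
  Rosa: 100


ANSWER: Dave, Leo, Sam, Chen, Diana, Rosa


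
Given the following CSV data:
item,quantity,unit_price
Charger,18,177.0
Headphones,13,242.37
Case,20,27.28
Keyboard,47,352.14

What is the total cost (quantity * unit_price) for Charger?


Row: Charger
quantity = 18
unit_price = 177.0
total = 18 * 177.0 = 3186.0

ANSWER: 3186.0


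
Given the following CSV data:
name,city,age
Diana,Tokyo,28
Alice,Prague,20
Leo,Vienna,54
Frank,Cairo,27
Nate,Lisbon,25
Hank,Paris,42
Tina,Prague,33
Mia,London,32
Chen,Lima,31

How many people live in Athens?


Scanning city column for 'Athens':
Total matches: 0

ANSWER: 0


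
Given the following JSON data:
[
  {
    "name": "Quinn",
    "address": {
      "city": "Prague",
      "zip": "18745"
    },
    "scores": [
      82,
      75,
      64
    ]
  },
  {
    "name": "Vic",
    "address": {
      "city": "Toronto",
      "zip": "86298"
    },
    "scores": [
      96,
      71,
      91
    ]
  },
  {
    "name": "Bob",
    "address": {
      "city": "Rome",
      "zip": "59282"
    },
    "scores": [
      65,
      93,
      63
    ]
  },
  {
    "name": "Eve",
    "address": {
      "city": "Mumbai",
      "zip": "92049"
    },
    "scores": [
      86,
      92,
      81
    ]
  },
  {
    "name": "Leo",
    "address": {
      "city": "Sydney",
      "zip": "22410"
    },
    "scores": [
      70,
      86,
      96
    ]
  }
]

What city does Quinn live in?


Path: records[0].address.city
Value: Prague

ANSWER: Prague


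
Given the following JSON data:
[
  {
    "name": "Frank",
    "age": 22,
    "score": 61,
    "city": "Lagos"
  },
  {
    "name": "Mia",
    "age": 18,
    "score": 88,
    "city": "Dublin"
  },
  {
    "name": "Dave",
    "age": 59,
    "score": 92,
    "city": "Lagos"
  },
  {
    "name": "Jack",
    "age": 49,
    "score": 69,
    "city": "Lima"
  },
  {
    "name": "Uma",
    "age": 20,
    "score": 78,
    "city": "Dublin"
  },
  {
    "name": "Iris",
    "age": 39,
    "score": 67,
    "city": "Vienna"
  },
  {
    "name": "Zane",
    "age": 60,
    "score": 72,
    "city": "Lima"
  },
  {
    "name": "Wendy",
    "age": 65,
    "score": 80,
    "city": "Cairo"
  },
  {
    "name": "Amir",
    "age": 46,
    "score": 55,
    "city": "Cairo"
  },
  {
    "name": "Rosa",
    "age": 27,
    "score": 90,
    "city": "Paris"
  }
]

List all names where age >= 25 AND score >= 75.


Checking both conditions:
  Frank (age=22, score=61) -> no
  Mia (age=18, score=88) -> no
  Dave (age=59, score=92) -> YES
  Jack (age=49, score=69) -> no
  Uma (age=20, score=78) -> no
  Iris (age=39, score=67) -> no
  Zane (age=60, score=72) -> no
  Wendy (age=65, score=80) -> YES
  Amir (age=46, score=55) -> no
  Rosa (age=27, score=90) -> YES


ANSWER: Dave, Wendy, Rosa


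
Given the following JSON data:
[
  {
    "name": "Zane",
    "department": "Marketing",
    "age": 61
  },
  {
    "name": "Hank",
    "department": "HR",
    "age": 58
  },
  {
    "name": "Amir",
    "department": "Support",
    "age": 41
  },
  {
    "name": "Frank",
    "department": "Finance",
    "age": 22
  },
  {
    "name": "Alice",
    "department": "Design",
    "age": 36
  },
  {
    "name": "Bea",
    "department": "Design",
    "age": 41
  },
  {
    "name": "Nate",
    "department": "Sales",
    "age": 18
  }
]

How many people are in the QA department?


Scanning records for department = QA
  No matches found
Count: 0

ANSWER: 0


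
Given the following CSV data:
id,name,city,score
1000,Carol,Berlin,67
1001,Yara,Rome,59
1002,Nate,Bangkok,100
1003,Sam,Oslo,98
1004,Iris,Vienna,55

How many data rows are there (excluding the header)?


Counting rows (excluding header):
Header: id,name,city,score
Data rows: 5

ANSWER: 5


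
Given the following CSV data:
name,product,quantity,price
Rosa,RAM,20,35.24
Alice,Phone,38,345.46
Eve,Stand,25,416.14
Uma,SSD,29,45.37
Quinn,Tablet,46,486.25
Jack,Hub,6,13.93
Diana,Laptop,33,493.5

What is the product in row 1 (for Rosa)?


Row 1: Rosa
Column 'product' = RAM

ANSWER: RAM


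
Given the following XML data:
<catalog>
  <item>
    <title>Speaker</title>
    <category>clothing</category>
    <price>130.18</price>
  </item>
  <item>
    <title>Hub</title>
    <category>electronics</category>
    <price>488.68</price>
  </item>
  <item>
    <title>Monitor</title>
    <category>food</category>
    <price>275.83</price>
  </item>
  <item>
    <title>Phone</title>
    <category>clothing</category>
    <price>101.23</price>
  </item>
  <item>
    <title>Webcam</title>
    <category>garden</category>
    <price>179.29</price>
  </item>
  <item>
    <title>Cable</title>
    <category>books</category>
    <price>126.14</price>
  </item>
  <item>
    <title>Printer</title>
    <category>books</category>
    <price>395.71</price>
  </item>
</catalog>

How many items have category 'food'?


Scanning <item> elements for <category>food</category>:
  Item 3: Monitor -> MATCH
Count: 1

ANSWER: 1


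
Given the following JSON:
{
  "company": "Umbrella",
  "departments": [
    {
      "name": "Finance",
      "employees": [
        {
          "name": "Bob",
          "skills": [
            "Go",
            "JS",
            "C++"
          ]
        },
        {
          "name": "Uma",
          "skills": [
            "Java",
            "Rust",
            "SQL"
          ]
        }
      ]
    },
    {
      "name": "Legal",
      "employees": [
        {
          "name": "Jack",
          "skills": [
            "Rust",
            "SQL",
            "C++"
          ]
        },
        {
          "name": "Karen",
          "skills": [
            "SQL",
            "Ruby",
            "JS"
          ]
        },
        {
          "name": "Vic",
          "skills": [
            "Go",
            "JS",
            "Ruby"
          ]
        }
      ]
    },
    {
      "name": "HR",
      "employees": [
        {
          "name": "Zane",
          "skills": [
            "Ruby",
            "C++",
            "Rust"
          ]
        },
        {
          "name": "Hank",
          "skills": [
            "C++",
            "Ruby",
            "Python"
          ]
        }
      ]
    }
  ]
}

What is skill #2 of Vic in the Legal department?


Path: departments[1].employees[2].skills[1]
Value: JS

ANSWER: JS


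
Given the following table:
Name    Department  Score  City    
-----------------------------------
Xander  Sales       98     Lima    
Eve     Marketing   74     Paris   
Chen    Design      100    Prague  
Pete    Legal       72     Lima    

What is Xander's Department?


Row 1: Xander
Department = Sales

ANSWER: Sales


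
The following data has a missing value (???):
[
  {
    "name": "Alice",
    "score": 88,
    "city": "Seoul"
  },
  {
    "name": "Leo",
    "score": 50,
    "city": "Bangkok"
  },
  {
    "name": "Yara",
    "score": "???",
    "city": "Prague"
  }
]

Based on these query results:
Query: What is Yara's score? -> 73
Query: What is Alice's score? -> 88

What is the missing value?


The missing value is Yara's score
From query: Yara's score = 73

ANSWER: 73


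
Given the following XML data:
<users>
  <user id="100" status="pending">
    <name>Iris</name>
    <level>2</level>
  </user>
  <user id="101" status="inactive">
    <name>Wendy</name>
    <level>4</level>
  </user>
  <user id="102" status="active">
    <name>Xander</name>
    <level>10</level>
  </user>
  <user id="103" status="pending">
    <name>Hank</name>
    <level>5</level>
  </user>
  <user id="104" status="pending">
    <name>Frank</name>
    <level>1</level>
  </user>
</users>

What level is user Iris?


Finding user: Iris
<level>2</level>

ANSWER: 2


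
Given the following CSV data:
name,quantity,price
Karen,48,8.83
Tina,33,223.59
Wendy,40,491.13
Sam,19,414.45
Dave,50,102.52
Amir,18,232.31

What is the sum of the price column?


Values in 'price' column:
  Row 1: 8.83
  Row 2: 223.59
  Row 3: 491.13
  Row 4: 414.45
  Row 5: 102.52
  Row 6: 232.31
Sum = 8.83 + 223.59 + 491.13 + 414.45 + 102.52 + 232.31 = 1472.83

ANSWER: 1472.83


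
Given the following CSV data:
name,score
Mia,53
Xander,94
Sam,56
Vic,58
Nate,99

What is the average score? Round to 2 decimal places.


Scores: 53, 94, 56, 58, 99
Sum = 360
Count = 5
Average = 360 / 5 = 72.00

ANSWER: 72.00


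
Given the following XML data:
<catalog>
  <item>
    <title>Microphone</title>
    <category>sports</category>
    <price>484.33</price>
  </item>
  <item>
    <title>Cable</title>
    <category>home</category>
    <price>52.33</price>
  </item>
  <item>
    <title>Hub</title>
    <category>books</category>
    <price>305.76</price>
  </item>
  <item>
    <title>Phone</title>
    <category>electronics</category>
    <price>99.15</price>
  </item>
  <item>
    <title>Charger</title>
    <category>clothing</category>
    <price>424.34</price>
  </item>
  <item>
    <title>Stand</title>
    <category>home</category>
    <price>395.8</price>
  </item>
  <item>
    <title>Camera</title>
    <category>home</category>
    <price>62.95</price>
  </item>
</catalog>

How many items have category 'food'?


Scanning <item> elements for <category>food</category>:
Count: 0

ANSWER: 0


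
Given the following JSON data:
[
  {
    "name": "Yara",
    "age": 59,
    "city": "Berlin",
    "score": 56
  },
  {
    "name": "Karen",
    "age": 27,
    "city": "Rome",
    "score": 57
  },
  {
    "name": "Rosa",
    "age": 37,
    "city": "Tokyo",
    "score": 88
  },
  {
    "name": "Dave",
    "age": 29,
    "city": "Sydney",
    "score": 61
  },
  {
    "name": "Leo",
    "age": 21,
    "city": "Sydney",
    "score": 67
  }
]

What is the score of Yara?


Looking up record where name = Yara
Record index: 0
Field 'score' = 56

ANSWER: 56


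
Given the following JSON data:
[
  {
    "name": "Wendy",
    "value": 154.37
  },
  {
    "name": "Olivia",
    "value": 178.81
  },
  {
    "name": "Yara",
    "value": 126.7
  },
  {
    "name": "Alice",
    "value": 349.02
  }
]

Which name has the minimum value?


Comparing values:
  Wendy: 154.37
  Olivia: 178.81
  Yara: 126.7
  Alice: 349.02
Minimum: Yara (126.7)

ANSWER: Yara


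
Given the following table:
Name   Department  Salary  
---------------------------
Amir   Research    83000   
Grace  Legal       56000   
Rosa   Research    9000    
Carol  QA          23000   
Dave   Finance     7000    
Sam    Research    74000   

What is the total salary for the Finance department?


Finance department members:
  Dave: 7000
Total = 7000 = 7000

ANSWER: 7000


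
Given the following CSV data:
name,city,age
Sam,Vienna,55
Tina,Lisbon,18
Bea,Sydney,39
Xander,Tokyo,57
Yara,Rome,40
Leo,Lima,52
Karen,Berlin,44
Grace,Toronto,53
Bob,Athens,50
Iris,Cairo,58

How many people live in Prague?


Scanning city column for 'Prague':
Total matches: 0

ANSWER: 0


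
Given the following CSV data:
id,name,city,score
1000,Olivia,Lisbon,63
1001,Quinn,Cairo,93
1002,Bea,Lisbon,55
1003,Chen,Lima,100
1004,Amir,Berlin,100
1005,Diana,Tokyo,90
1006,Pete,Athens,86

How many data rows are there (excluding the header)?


Counting rows (excluding header):
Header: id,name,city,score
Data rows: 7

ANSWER: 7


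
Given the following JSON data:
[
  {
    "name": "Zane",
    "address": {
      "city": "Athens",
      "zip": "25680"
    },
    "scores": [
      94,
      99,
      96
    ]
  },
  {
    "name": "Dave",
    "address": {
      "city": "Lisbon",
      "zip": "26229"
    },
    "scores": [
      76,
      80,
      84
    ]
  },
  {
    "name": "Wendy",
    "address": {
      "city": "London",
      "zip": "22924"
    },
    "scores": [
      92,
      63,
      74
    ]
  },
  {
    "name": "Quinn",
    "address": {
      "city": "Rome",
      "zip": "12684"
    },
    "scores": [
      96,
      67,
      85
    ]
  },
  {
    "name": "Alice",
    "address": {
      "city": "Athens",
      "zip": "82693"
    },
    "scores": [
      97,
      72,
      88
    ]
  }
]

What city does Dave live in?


Path: records[1].address.city
Value: Lisbon

ANSWER: Lisbon


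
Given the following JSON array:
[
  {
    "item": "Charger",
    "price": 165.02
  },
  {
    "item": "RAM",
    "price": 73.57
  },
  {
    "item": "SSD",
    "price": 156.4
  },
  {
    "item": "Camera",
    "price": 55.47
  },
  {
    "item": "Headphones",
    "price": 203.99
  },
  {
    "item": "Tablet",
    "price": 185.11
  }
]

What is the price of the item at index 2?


Array index 2 -> SSD
price = 156.4

ANSWER: 156.4


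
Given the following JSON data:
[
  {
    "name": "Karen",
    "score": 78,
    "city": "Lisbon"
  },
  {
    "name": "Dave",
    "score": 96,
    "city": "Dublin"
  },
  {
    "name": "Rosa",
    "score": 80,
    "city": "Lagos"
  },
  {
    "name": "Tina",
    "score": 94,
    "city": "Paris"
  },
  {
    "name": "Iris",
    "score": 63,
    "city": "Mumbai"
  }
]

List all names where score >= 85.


Filtering records where score >= 85:
  Karen (score=78) -> no
  Dave (score=96) -> YES
  Rosa (score=80) -> no
  Tina (score=94) -> YES
  Iris (score=63) -> no


ANSWER: Dave, Tina


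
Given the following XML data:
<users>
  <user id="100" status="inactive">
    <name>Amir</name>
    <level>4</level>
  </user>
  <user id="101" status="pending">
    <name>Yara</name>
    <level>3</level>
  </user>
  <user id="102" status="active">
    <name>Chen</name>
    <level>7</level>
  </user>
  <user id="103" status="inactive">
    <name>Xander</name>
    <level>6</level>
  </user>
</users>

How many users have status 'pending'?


Counting users with status='pending':
  Yara (id=101) -> MATCH
Count: 1

ANSWER: 1


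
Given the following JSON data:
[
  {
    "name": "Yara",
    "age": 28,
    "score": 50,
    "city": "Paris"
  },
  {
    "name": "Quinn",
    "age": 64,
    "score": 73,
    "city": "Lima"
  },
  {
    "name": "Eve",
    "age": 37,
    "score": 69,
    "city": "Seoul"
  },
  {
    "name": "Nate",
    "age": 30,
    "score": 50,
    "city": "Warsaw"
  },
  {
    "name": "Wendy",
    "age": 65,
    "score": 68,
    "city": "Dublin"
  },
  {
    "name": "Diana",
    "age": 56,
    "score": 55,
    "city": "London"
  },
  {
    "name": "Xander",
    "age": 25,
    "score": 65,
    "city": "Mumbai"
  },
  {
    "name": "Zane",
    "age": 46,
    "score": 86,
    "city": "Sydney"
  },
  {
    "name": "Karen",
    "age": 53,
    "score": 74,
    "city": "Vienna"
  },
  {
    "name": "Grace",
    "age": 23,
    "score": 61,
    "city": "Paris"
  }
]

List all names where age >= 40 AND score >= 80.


Checking both conditions:
  Yara (age=28, score=50) -> no
  Quinn (age=64, score=73) -> no
  Eve (age=37, score=69) -> no
  Nate (age=30, score=50) -> no
  Wendy (age=65, score=68) -> no
  Diana (age=56, score=55) -> no
  Xander (age=25, score=65) -> no
  Zane (age=46, score=86) -> YES
  Karen (age=53, score=74) -> no
  Grace (age=23, score=61) -> no


ANSWER: Zane


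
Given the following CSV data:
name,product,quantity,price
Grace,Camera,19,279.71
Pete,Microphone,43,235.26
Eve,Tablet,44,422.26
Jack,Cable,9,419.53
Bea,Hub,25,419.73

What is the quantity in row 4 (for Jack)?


Row 4: Jack
Column 'quantity' = 9

ANSWER: 9


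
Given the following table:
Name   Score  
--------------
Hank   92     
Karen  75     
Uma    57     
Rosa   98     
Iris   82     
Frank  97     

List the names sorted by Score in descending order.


Sorting by Score (descending):
  Rosa: 98
  Frank: 97
  Hank: 92
  Iris: 82
  Karen: 75
  Uma: 57


ANSWER: Rosa, Frank, Hank, Iris, Karen, Uma


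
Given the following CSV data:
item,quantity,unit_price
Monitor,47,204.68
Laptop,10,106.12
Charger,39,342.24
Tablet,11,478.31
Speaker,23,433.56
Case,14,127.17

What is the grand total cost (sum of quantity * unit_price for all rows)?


Computing row totals:
  Monitor: 47 * 204.68 = 9619.96
  Laptop: 10 * 106.12 = 1061.2
  Charger: 39 * 342.24 = 13347.36
  Tablet: 11 * 478.31 = 5261.41
  Speaker: 23 * 433.56 = 9971.88
  Case: 14 * 127.17 = 1780.38
Grand total = 9619.96 + 1061.2 + 13347.36 + 5261.41 + 9971.88 + 1780.38 = 41042.19

ANSWER: 41042.19


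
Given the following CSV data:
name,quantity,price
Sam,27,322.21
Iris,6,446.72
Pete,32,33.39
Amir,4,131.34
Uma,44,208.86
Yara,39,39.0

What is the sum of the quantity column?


Values in 'quantity' column:
  Row 1: 27
  Row 2: 6
  Row 3: 32
  Row 4: 4
  Row 5: 44
  Row 6: 39
Sum = 27 + 6 + 32 + 4 + 44 + 39 = 152

ANSWER: 152


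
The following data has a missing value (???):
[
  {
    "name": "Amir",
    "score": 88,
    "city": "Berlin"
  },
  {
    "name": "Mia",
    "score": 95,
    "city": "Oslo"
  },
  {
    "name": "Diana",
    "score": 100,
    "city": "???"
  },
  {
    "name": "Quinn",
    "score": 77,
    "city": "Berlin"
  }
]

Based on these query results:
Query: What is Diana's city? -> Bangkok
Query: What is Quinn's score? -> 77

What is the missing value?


The missing value is Diana's city
From query: Diana's city = Bangkok

ANSWER: Bangkok


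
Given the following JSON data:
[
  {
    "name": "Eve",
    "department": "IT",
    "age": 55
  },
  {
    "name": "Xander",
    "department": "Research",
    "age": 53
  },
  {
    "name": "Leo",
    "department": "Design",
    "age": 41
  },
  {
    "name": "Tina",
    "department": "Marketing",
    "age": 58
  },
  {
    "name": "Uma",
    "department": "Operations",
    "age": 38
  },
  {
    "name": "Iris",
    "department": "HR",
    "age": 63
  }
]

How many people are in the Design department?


Scanning records for department = Design
  Record 2: Leo
Count: 1

ANSWER: 1


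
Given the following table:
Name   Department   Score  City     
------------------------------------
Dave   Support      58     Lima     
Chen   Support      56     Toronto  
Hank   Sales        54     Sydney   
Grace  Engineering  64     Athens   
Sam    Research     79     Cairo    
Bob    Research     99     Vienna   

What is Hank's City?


Row 3: Hank
City = Sydney

ANSWER: Sydney


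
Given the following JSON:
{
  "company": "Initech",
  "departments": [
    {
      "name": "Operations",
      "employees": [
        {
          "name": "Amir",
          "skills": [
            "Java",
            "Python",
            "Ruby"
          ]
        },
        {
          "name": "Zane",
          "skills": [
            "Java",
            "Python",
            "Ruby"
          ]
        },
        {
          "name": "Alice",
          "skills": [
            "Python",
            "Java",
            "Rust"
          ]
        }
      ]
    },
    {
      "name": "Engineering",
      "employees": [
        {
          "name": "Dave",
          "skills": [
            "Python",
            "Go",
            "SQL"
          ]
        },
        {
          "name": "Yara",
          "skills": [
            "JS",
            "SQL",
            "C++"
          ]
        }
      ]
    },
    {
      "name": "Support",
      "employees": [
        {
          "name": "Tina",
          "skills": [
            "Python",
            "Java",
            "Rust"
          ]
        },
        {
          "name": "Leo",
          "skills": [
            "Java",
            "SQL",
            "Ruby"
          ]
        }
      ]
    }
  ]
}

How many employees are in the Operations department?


Path: departments[0].employees
Count: 3

ANSWER: 3


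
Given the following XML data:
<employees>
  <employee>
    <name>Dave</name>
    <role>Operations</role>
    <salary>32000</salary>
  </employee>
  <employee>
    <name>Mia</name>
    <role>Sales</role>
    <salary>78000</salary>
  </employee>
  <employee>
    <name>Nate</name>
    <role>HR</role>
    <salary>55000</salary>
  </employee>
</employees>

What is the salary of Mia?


Searching for <employee> with <name>Mia</name>
Found at position 2
<salary>78000</salary>

ANSWER: 78000


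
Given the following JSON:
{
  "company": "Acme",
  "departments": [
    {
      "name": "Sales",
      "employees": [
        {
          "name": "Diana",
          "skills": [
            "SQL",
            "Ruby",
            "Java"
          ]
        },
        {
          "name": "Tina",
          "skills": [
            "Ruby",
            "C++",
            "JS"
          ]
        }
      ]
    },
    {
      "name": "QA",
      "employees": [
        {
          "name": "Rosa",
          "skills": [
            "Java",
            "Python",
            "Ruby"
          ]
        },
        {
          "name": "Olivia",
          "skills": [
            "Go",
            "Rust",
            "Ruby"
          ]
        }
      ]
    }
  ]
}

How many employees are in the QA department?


Path: departments[1].employees
Count: 2

ANSWER: 2


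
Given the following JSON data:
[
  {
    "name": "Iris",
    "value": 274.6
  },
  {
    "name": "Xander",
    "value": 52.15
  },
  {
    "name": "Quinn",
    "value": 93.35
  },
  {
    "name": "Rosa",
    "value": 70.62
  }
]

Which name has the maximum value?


Comparing values:
  Iris: 274.6
  Xander: 52.15
  Quinn: 93.35
  Rosa: 70.62
Maximum: Iris (274.6)

ANSWER: Iris


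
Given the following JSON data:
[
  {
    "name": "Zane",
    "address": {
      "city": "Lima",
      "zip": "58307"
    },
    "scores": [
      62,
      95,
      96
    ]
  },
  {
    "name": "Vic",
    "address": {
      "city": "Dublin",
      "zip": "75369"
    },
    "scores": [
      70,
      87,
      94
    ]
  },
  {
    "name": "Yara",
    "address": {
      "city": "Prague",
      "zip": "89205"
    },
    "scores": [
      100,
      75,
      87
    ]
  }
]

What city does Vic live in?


Path: records[1].address.city
Value: Dublin

ANSWER: Dublin


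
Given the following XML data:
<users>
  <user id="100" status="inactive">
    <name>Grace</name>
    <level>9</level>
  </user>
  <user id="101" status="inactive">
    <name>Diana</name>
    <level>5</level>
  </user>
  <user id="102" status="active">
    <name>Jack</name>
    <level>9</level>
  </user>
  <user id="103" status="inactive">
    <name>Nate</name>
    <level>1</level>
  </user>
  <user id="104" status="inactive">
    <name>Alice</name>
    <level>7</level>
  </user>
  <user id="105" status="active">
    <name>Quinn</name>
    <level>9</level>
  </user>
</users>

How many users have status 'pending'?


Counting users with status='pending':
Count: 0

ANSWER: 0


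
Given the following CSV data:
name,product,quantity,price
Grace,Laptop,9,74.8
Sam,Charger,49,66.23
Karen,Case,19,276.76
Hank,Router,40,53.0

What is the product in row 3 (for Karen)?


Row 3: Karen
Column 'product' = Case

ANSWER: Case


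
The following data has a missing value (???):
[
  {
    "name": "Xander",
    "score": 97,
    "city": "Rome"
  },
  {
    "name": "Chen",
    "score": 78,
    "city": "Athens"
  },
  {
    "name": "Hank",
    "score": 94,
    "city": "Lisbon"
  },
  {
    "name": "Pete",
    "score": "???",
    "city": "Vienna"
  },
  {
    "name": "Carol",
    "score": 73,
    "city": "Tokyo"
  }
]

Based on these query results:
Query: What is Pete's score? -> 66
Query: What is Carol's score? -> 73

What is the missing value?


The missing value is Pete's score
From query: Pete's score = 66

ANSWER: 66


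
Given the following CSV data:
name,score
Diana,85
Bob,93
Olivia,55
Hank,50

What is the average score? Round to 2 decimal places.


Scores: 85, 93, 55, 50
Sum = 283
Count = 4
Average = 283 / 4 = 70.75

ANSWER: 70.75


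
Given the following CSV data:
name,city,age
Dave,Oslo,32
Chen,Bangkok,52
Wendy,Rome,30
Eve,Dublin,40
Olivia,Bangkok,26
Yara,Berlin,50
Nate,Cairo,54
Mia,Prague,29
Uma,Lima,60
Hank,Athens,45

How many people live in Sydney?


Scanning city column for 'Sydney':
Total matches: 0

ANSWER: 0


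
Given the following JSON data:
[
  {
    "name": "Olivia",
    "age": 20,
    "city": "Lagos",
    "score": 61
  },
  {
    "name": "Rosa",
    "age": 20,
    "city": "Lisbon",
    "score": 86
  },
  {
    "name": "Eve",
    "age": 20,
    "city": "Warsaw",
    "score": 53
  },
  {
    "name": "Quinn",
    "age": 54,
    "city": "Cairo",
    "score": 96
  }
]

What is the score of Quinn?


Looking up record where name = Quinn
Record index: 3
Field 'score' = 96

ANSWER: 96


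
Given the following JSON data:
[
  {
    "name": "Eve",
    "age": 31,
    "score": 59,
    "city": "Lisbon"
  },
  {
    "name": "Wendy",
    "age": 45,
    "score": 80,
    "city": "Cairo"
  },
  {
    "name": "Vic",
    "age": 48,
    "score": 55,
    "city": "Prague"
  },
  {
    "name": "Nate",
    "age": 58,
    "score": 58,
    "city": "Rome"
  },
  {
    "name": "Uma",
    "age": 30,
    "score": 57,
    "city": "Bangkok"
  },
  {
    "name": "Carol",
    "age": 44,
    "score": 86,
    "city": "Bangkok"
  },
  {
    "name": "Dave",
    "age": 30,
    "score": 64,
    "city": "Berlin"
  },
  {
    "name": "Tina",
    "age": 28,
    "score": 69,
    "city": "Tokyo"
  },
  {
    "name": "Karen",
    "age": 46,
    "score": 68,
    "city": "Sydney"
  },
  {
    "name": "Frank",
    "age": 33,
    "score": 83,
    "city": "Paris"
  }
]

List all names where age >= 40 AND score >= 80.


Checking both conditions:
  Eve (age=31, score=59) -> no
  Wendy (age=45, score=80) -> YES
  Vic (age=48, score=55) -> no
  Nate (age=58, score=58) -> no
  Uma (age=30, score=57) -> no
  Carol (age=44, score=86) -> YES
  Dave (age=30, score=64) -> no
  Tina (age=28, score=69) -> no
  Karen (age=46, score=68) -> no
  Frank (age=33, score=83) -> no


ANSWER: Wendy, Carol
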